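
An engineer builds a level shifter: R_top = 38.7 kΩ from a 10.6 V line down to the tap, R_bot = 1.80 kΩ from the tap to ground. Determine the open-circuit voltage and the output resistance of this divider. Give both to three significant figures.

V_th = 0.471 V, R_th = 1.72 kΩ

V_th is the open-circuit tap voltage: 10.6 × 1.80/(38.7 + 1.80) = 0.471 V.
With the supply zeroed, R_top and R_bot appear in parallel from the tap: R_th = R_top‖R_bot = (38.7 × 1.80)/40.50 = 1.72 kΩ.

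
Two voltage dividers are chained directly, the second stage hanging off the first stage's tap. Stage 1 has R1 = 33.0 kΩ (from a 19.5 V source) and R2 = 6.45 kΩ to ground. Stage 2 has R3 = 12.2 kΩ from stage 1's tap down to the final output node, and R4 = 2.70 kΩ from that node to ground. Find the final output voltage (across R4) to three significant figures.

Stage 2 presents R3+R4 = 14.90 kΩ as a load on stage 1's tap.
Stage 1's lower leg becomes R2‖(R3+R4) = 4.501 kΩ, so V_mid = 19.5 × 4.501/37.50 = 2.341 V.
Stage 2 is itself unloaded: V_out = V_mid × R4/(R3+R4) = 2.341 × 2.70/14.90 = 0.424 V.

V_out ≈ 0.424 V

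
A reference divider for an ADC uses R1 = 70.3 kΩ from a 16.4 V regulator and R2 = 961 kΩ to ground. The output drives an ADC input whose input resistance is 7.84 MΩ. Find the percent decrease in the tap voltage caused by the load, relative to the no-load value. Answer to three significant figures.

0.829 %

The divider's output (Thévenin) resistance is R1‖R2 = 65.51 kΩ.
Fractional drop under load = R_th/(R_th + R_L) = 65.51 / (65.51 + 7840) = 0.008286.
So the output falls by 0.829 %.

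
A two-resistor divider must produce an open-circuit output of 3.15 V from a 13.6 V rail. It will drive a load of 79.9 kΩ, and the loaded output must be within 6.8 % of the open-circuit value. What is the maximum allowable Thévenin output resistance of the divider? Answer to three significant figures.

Loading drop = R_th/(R_th + R_L) ≤ 0.0680, so R_th ≤ R_L · ε/(1−ε) = 79.9 kΩ × 0.0680/0.9320 = 5.83 kΩ.
(Any R1, R2 with R2/(R1+R2) = 0.232 and R1‖R2 ≤ 5.83 kΩ will meet the spec.)

R_th ≤ 5.83 kΩ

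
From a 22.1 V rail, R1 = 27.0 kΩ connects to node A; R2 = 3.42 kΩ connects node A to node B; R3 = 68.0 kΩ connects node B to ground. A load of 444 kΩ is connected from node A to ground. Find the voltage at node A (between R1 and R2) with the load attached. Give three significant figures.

V ≈ 15.4 V

Below node A the series string R2+R3 = 71.42 kΩ sits in parallel with the 444 kΩ load: 61.52 kΩ.
V_A = 22.1 × 61.52/(27.0 + 61.52) = 15.4 V.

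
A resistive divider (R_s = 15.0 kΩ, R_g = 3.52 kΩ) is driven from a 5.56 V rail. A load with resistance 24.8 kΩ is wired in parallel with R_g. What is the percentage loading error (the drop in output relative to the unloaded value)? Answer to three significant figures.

10.3 %

Unloaded V = 5.56 × 3.52/18.52 = 1.0568 V.
Loaded: R_g‖R_L = 3.082 kΩ, giving V = 5.56 × 3.082/18.08 = 0.94780 V.
Drop = (1.0568 − 0.94780) / 1.0568 = 10.3 %.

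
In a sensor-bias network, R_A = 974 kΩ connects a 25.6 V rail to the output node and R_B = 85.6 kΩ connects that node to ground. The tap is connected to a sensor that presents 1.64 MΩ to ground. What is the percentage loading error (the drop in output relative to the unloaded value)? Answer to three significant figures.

4.58 %

The divider's output (Thévenin) resistance is R_A‖R_B = 78.68 kΩ.
Fractional drop under load = R_th/(R_th + R_L) = 78.68 / (78.68 + 1640) = 0.04578.
So the output falls by 4.58 %.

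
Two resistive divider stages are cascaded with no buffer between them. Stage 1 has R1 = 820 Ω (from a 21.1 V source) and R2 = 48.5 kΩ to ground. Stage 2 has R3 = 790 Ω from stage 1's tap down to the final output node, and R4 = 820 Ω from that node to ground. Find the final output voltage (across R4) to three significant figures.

V_out ≈ 7.04 V

Stage 2 presents R3+R4 = 1610 Ω as a load on stage 1's tap.
Stage 1's lower leg becomes R2‖(R3+R4) = 1558 Ω, so V_mid = 21.1 × 1558/2378 = 13.82 V.
Stage 2 is itself unloaded: V_out = V_mid × R4/(R3+R4) = 13.82 × 820/1610 = 7.04 V.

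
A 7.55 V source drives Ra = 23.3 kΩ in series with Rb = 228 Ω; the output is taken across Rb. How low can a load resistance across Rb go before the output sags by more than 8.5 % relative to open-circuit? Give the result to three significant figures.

R_L(min) ≈ 2.43 kΩ

Output resistance R_th = Ra‖Rb = (23300 × 228)/23530 = 225.8 Ω.
The fractional drop is R_th/(R_th + R_L); requiring this ≤ 0.0850 gives R_L ≥ R_th(1/0.0850 − 1) = 225.8 × 10.76 = 2.43 kΩ.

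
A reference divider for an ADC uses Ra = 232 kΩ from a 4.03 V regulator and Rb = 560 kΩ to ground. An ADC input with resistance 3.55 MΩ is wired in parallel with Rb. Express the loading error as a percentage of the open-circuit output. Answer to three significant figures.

The divider's output (Thévenin) resistance is Ra‖Rb = 164.0 kΩ.
Fractional drop under load = R_th/(R_th + R_L) = 164.0 / (164.0 + 3550) = 0.04417.
So the output falls by 4.42 %.

4.42 %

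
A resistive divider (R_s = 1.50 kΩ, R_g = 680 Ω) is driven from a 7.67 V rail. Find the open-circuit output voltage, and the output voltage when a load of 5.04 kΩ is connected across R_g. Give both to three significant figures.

Open-circuit: V = 7.67 × 680/(1500 + 680) = 2.39 V.
With the load, R_g becomes R_g‖R_L = 599.2 Ω, so V = 7.67 × 599.2/2099 = 2.19 V.

Unloaded: 2.39 V; loaded: 2.19 V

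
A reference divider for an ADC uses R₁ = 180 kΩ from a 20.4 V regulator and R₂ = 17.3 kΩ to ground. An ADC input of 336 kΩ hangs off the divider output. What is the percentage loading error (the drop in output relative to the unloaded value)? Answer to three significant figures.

4.49 %

The divider's output (Thévenin) resistance is R₁‖R₂ = 15.78 kΩ.
Fractional drop under load = R_th/(R_th + R_L) = 15.78 / (15.78 + 336) = 0.04487.
So the output falls by 4.49 %.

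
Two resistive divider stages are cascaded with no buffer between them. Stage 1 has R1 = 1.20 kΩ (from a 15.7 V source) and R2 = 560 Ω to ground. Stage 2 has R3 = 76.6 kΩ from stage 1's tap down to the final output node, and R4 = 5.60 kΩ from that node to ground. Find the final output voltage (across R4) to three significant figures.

V_out ≈ 0.339 V

Stage 2 presents R3+R4 = 82200 Ω as a load on stage 1's tap.
Stage 1's lower leg becomes R2‖(R3+R4) = 556.2 Ω, so V_mid = 15.7 × 556.2/1756 = 4.972 V.
Stage 2 is itself unloaded: V_out = V_mid × R4/(R3+R4) = 4.972 × 5600/82200 = 0.339 V.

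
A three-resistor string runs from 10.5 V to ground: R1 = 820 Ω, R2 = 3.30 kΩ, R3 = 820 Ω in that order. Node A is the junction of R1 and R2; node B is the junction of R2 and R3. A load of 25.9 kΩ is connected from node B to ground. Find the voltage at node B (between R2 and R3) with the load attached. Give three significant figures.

At node B, R3 is in parallel with the load: R3‖R_L = 794.8 Ω.
Below node A the resistance is R2 + (R3‖R_L) = 4095 Ω, so V_A = 10.5 × 4095/4915 = 8.748 V.
Then V_B = V_A × (R3‖R_L)/(R2 + R3‖R_L) = 8.748 × 794.8/4095 = 1.70 V.

V ≈ 1.70 V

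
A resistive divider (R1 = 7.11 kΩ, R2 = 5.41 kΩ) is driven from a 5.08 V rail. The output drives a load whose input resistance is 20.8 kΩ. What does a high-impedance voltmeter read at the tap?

V_out ≈ 1.91 V

The load sits in parallel with R2: R2‖R_L = (5.41 × 20.8) / (5.41 + 20.8) = 4.293 kΩ.
V_out = 5.08 × 4.293 / (7.11 + 4.293) = 5.08 × 4.293/11.40 = 1.91 V.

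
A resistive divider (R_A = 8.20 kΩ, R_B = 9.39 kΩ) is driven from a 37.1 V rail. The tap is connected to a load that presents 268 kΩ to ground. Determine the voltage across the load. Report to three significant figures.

V_out ≈ 19.5 V

The load sits in parallel with R_B: R_B‖R_L = (9.39 × 268) / (9.39 + 268) = 9.072 kΩ.
V_out = 37.1 × 9.072 / (8.20 + 9.072) = 37.1 × 9.072/17.27 = 19.5 V.
(Unloaded it would have been 19.8 V.)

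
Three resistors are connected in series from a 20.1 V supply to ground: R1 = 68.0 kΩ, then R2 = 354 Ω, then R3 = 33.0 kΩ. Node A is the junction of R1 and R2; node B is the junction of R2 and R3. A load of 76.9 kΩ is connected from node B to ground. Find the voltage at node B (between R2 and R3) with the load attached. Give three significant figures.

V ≈ 5.08 V

At node B, R3 is in parallel with the load: R3‖R_L = 23090 Ω.
Below node A the resistance is R2 + (R3‖R_L) = 23440 Ω, so V_A = 20.1 × 23440/91440 = 5.153 V.
Then V_B = V_A × (R3‖R_L)/(R2 + R3‖R_L) = 5.153 × 23090/23440 = 5.08 V.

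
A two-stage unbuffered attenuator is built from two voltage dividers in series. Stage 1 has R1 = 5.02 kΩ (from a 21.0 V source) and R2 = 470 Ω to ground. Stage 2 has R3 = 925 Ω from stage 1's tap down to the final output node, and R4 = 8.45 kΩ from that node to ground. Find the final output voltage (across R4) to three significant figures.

Stage 2 presents R3+R4 = 9375 Ω as a load on stage 1's tap.
Stage 1's lower leg becomes R2‖(R3+R4) = 447.6 Ω, so V_mid = 21.0 × 447.6/5468 = 1.719 V.
Stage 2 is itself unloaded: V_out = V_mid × R4/(R3+R4) = 1.719 × 8450/9375 = 1.55 V.

V_out ≈ 1.55 V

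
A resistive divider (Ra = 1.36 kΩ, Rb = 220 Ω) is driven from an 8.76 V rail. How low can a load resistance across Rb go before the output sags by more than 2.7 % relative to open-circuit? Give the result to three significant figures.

R_L(min) ≈ 6.82 kΩ

Output resistance R_th = Ra‖Rb = (1360 × 220)/1580 = 189.4 Ω.
The fractional drop is R_th/(R_th + R_L); requiring this ≤ 0.0270 gives R_L ≥ R_th(1/0.0270 − 1) = 189.4 × 36.04 = 6.82 kΩ.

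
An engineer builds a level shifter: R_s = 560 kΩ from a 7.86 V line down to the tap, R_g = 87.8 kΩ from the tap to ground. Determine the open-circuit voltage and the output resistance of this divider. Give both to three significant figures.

V_th is the open-circuit tap voltage: 7.86 × 87.8/(560 + 87.8) = 1.07 V.
With the supply zeroed, R_s and R_g appear in parallel from the tap: R_th = R_s‖R_g = (560 × 87.8)/647.8 = 75.9 kΩ.

V_th = 1.07 V, R_th = 75.9 kΩ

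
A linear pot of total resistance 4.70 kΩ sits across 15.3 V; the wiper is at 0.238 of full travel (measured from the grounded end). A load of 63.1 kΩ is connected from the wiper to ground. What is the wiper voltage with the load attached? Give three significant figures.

V ≈ 3.59 V

The wiper splits the pot into (1−α)R = 3.581 kΩ above and αR = 1.119 kΩ below.
Lower section ‖ load = 1.099 kΩ.
V_wiper = 15.3 × 1.099/(3.581 + 1.099) = 3.59 V.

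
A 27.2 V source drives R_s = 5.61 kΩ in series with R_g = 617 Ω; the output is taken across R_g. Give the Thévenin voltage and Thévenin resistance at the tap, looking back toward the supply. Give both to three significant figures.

V_th is the open-circuit tap voltage: 27.2 × 617/(5610 + 617) = 2.70 V.
With the supply zeroed, R_s and R_g appear in parallel from the tap: R_th = R_s‖R_g = (5610 × 617)/6227 = 556 Ω.

V_th = 2.70 V, R_th = 556 Ω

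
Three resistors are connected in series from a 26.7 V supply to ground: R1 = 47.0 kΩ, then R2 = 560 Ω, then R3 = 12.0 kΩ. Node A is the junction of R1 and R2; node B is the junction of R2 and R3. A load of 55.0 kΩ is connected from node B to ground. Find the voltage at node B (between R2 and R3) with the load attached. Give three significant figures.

V ≈ 4.58 V

At node B, R3 is in parallel with the load: R3‖R_L = 9851 Ω.
Below node A the resistance is R2 + (R3‖R_L) = 10410 Ω, so V_A = 26.7 × 10410/57410 = 4.842 V.
Then V_B = V_A × (R3‖R_L)/(R2 + R3‖R_L) = 4.842 × 9851/10410 = 4.58 V.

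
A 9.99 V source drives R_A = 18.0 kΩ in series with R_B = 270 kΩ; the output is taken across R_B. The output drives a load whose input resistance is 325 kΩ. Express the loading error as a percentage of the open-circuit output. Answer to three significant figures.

The divider's output (Thévenin) resistance is R_A‖R_B = 16.88 kΩ.
Fractional drop under load = R_th/(R_th + R_L) = 16.88 / (16.88 + 325) = 0.04936.
So the output falls by 4.94 %.

4.94 %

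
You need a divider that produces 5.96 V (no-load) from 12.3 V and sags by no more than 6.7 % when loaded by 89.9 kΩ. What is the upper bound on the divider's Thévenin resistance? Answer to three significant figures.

R_th ≤ 6.46 kΩ

Loading drop = R_th/(R_th + R_L) ≤ 0.0670, so R_th ≤ R_L · ε/(1−ε) = 89.9 kΩ × 0.0670/0.9330 = 6.46 kΩ.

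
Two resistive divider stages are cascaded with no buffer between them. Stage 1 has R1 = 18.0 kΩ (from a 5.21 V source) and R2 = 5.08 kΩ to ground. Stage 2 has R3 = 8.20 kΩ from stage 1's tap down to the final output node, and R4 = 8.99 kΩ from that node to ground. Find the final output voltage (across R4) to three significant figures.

V_out ≈ 0.487 V

Stage 2 presents R3+R4 = 17.19 kΩ as a load on stage 1's tap.
Stage 1's lower leg becomes R2‖(R3+R4) = 3.921 kΩ, so V_mid = 5.21 × 3.921/21.92 = 0.9320 V.
Stage 2 is itself unloaded: V_out = V_mid × R4/(R3+R4) = 0.9320 × 8.99/17.19 = 0.487 V.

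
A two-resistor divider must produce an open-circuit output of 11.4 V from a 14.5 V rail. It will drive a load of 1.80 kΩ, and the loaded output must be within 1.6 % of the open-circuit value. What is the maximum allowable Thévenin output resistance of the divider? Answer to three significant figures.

Loading drop = R_th/(R_th + R_L) ≤ 0.0160, so R_th ≤ R_L · ε/(1−ε) = 1.80 kΩ × 0.0160/0.9840 = 29.3 Ω.
(Any R1, R2 with R2/(R1+R2) = 0.786 and R1‖R2 ≤ 29.3 Ω will meet the spec.)

R_th ≤ 29.3 Ω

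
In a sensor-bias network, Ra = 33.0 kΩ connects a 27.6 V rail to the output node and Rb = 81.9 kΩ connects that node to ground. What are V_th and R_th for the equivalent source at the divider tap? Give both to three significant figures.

V_th is the open-circuit tap voltage: 27.6 × 81.9/(33.0 + 81.9) = 19.7 V.
With the supply zeroed, Ra and Rb appear in parallel from the tap: R_th = Ra‖Rb = (33.0 × 81.9)/114.9 = 23.5 kΩ.

V_th = 19.7 V, R_th = 23.5 kΩ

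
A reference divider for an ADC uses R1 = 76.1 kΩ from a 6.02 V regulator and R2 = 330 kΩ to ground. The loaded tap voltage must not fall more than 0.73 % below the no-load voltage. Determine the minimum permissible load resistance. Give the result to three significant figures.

R_L(min) ≈ 8.41 MΩ

Output resistance R_th = R1‖R2 = (76.1 × 330)/406.1 = 61.84 kΩ.
The fractional drop is R_th/(R_th + R_L); requiring this ≤ 0.00730 gives R_L ≥ R_th(1/0.00730 − 1) = 61.84 × 136.0 = 8.41 MΩ.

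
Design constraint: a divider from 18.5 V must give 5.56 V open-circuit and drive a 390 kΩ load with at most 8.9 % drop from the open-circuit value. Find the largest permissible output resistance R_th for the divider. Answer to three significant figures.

Loading drop = R_th/(R_th + R_L) ≤ 0.0890, so R_th ≤ R_L · ε/(1−ε) = 390 kΩ × 0.0890/0.9110 = 38.1 kΩ.
(Any R1, R2 with R2/(R1+R2) = 0.301 and R1‖R2 ≤ 38.1 kΩ will meet the spec.)

R_th ≤ 38.1 kΩ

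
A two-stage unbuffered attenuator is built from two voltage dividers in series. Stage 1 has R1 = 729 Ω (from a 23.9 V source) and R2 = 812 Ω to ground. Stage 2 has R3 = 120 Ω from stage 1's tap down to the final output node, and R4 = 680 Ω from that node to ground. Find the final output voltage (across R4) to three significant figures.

Stage 2 presents R3+R4 = 800.0 Ω as a load on stage 1's tap.
Stage 1's lower leg becomes R2‖(R3+R4) = 403.0 Ω, so V_mid = 23.9 × 403.0/1132 = 8.508 V.
Stage 2 is itself unloaded: V_out = V_mid × R4/(R3+R4) = 8.508 × 680/800.0 = 7.23 V.

V_out ≈ 7.23 V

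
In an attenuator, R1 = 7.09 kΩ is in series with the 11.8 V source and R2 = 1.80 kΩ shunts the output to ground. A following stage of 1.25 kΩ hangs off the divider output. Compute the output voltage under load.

V_out ≈ 1.11 V

The load sits in parallel with R2: R2‖R_L = (1.80 × 1.25) / (1.80 + 1.25) = 0.7377 kΩ.
V_out = 11.8 × 0.7377 / (7.09 + 0.7377) = 11.8 × 0.7377/7.828 = 1.11 V.
(Unloaded it would have been 2.39 V.)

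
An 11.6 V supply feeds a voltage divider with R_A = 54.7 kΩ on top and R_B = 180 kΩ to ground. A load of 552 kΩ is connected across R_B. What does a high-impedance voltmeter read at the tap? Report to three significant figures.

V_out ≈ 8.27 V

The load sits in parallel with R_B: R_B‖R_L = (180 × 552) / (180 + 552) = 135.7 kΩ.
V_out = 11.6 × 135.7 / (54.7 + 135.7) = 11.6 × 135.7/190.4 = 8.27 V.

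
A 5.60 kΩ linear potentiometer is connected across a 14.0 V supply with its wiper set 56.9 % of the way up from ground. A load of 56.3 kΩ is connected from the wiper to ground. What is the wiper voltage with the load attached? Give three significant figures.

The wiper splits the pot into (1−α)R = 2.414 kΩ above and αR = 3.186 kΩ below.
Lower section ‖ load = 3.016 kΩ.
V_wiper = 14.0 × 3.016/(2.414 + 3.016) = 7.78 V.

V ≈ 7.78 V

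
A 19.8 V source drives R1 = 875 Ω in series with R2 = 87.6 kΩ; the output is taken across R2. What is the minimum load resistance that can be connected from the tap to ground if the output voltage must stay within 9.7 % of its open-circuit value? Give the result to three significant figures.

R_L(min) ≈ 8.07 kΩ

Output resistance R_th = R1‖R2 = (875 × 87600)/88480 = 866.3 Ω.
The fractional drop is R_th/(R_th + R_L); requiring this ≤ 0.0970 gives R_L ≥ R_th(1/0.0970 − 1) = 866.3 × 9.309 = 8.07 kΩ.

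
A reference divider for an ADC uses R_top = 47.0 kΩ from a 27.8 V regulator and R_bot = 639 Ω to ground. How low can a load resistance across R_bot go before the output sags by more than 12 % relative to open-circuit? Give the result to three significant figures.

Output resistance R_th = R_top‖R_bot = (47000 × 639)/47640 = 630.4 Ω.
The fractional drop is R_th/(R_th + R_L); requiring this ≤ 0.120 gives R_L ≥ R_th(1/0.120 − 1) = 630.4 × 7.333 = 4.62 kΩ.

R_L(min) ≈ 4.62 kΩ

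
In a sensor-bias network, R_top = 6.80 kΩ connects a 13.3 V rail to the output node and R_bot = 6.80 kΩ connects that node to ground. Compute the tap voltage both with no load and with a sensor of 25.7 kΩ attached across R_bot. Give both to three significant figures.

Open-circuit: V = 13.3 × 6.80/(6.80 + 6.80) = 6.65 V.
With the load, R_bot becomes R_bot‖R_L = 5.377 kΩ, so V = 13.3 × 5.377/12.18 = 5.87 V.

Unloaded: 6.65 V; loaded: 5.87 V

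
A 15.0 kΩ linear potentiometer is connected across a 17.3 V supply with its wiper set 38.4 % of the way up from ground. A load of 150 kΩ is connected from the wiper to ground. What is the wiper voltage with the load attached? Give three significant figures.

V ≈ 6.49 V

The wiper splits the pot into (1−α)R = 9.240 kΩ above and αR = 5.760 kΩ below.
Lower section ‖ load = 5.547 kΩ.
V_wiper = 17.3 × 5.547/(9.240 + 5.547) = 6.49 V.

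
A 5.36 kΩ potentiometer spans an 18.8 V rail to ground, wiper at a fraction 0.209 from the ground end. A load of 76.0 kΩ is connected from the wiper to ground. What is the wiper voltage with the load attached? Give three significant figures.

V ≈ 3.88 V

The wiper splits the pot into (1−α)R = 4.240 kΩ above and αR = 1.120 kΩ below.
Lower section ‖ load = 1.104 kΩ.
V_wiper = 18.8 × 1.104/(4.240 + 1.104) = 3.88 V.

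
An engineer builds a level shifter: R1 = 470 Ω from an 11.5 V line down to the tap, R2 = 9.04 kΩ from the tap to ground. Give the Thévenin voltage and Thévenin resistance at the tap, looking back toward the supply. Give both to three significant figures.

V_th = 10.9 V, R_th = 447 Ω

V_th is the open-circuit tap voltage: 11.5 × 9040/(470 + 9040) = 10.9 V.
With the supply zeroed, R1 and R2 appear in parallel from the tap: R_th = R1‖R2 = (470 × 9040)/9510 = 447 Ω.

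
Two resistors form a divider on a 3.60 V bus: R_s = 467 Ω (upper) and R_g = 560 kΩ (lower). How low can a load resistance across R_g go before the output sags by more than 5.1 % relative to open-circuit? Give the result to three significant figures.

R_L(min) ≈ 8.68 kΩ

Output resistance R_th = R_s‖R_g = (467 × 560000)/560500 = 466.6 Ω.
The fractional drop is R_th/(R_th + R_L); requiring this ≤ 0.0510 gives R_L ≥ R_th(1/0.0510 − 1) = 466.6 × 18.61 = 8.68 kΩ.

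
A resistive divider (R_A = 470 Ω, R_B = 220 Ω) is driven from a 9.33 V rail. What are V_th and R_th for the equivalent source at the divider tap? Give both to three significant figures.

V_th = 2.97 V, R_th = 150 Ω

V_th is the open-circuit tap voltage: 9.33 × 220/(470 + 220) = 2.97 V.
With the supply zeroed, R_A and R_B appear in parallel from the tap: R_th = R_A‖R_B = (470 × 220)/690.0 = 150 Ω.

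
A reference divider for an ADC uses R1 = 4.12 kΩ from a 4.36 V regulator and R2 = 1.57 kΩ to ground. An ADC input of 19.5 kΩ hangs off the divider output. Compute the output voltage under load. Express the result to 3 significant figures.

V_out ≈ 1.14 V

The load sits in parallel with R2: R2‖R_L = (1.57 × 19.5) / (1.57 + 19.5) = 1.453 kΩ.
V_out = 4.36 × 1.453 / (4.12 + 1.453) = 4.36 × 1.453/5.573 = 1.14 V.
(Unloaded it would have been 1.20 V.)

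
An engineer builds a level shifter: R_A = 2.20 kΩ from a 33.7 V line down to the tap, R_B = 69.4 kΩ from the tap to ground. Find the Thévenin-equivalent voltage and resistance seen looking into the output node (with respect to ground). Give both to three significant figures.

V_th = 32.7 V, R_th = 2.13 kΩ

V_th is the open-circuit tap voltage: 33.7 × 69.4/(2.20 + 69.4) = 32.7 V.
With the supply zeroed, R_A and R_B appear in parallel from the tap: R_th = R_A‖R_B = (2.20 × 69.4)/71.60 = 2.13 kΩ.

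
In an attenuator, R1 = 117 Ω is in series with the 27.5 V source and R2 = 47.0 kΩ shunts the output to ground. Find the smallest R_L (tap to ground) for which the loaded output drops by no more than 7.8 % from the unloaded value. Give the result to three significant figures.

Output resistance R_th = R1‖R2 = (117 × 47000)/47120 = 116.7 Ω.
The fractional drop is R_th/(R_th + R_L); requiring this ≤ 0.0780 gives R_L ≥ R_th(1/0.0780 − 1) = 116.7 × 11.82 = 1.38 kΩ.

R_L(min) ≈ 1.38 kΩ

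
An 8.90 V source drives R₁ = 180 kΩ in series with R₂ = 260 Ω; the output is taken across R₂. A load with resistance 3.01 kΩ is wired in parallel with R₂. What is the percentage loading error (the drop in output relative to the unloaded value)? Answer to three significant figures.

The divider's output (Thévenin) resistance is R₁‖R₂ = 259.6 Ω.
Fractional drop under load = R_th/(R_th + R_L) = 259.6 / (259.6 + 3010) = 0.07941.
So the output falls by 7.94 %.

7.94 %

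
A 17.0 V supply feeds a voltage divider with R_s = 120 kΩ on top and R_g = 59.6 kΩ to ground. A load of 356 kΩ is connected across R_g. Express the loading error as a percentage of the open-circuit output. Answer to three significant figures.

10.1 %

The divider's output (Thévenin) resistance is R_s‖R_g = 39.82 kΩ.
Fractional drop under load = R_th/(R_th + R_L) = 39.82 / (39.82 + 356) = 0.1006.
So the output falls by 10.1 %.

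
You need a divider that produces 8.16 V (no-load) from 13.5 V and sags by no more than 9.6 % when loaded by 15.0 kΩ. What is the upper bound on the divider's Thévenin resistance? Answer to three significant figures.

Loading drop = R_th/(R_th + R_L) ≤ 0.0960, so R_th ≤ R_L · ε/(1−ε) = 15.0 kΩ × 0.0960/0.9040 = 1.59 kΩ.
(Any R1, R2 with R2/(R1+R2) = 0.604 and R1‖R2 ≤ 1.59 kΩ will meet the spec.)

R_th ≤ 1.59 kΩ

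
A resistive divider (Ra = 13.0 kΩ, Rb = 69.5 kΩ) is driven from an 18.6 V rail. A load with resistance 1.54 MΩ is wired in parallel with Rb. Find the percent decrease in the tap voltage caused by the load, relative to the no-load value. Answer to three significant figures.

The divider's output (Thévenin) resistance is Ra‖Rb = 10.95 kΩ.
Fractional drop under load = R_th/(R_th + R_L) = 10.95 / (10.95 + 1540) = 0.007061.
So the output falls by 0.706 %.

0.706 %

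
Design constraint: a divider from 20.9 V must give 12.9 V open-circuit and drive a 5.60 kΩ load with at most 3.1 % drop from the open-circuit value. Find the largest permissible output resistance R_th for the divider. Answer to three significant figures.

Loading drop = R_th/(R_th + R_L) ≤ 0.0310, so R_th ≤ R_L · ε/(1−ε) = 5.60 kΩ × 0.0310/0.9690 = 179 Ω.
(Any R1, R2 with R2/(R1+R2) = 0.617 and R1‖R2 ≤ 179 Ω will meet the spec.)

R_th ≤ 179 Ω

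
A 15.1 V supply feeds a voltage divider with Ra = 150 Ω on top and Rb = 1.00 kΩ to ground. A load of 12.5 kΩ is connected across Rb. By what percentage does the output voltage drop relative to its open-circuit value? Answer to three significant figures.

1.03 %

The divider's output (Thévenin) resistance is Ra‖Rb = 130.4 Ω.
Fractional drop under load = R_th/(R_th + R_L) = 130.4 / (130.4 + 12500) = 0.01033.
So the output falls by 1.03 %.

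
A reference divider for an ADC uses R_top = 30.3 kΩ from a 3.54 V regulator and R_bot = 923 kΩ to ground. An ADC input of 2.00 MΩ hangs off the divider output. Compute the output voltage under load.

The load sits in parallel with R_bot: R_bot‖R_L = (923 × 2000) / (923 + 2000) = 631.5 kΩ.
V_out = 3.54 × 631.5 / (30.3 + 631.5) = 3.54 × 631.5/661.8 = 3.38 V.
(Unloaded it would have been 3.43 V.)

V_out ≈ 3.38 V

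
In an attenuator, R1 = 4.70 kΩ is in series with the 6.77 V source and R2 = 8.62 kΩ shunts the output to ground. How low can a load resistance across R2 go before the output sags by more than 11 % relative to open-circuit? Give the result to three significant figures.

Output resistance R_th = R1‖R2 = (4.70 × 8.62)/13.32 = 3.042 kΩ.
The fractional drop is R_th/(R_th + R_L); requiring this ≤ 0.110 gives R_L ≥ R_th(1/0.110 − 1) = 3.042 × 8.091 = 24.6 kΩ.

R_L(min) ≈ 24.6 kΩ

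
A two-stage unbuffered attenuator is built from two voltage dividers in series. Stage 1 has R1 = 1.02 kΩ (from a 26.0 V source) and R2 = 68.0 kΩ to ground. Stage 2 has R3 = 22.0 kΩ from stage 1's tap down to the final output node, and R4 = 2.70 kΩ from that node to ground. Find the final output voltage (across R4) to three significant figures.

Stage 2 presents R3+R4 = 24.70 kΩ as a load on stage 1's tap.
Stage 1's lower leg becomes R2‖(R3+R4) = 18.12 kΩ, so V_mid = 26.0 × 18.12/19.14 = 24.61 V.
Stage 2 is itself unloaded: V_out = V_mid × R4/(R3+R4) = 24.61 × 2.70/24.70 = 2.69 V.

V_out ≈ 2.69 V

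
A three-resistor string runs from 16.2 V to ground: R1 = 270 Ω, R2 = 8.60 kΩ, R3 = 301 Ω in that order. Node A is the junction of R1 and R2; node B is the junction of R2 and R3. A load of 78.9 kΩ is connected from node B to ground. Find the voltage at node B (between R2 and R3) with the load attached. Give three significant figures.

At node B, R3 is in parallel with the load: R3‖R_L = 299.9 Ω.
Below node A the resistance is R2 + (R3‖R_L) = 8900 Ω, so V_A = 16.2 × 8900/9170 = 15.72 V.
Then V_B = V_A × (R3‖R_L)/(R2 + R3‖R_L) = 15.72 × 299.9/8900 = 0.530 V.

V ≈ 0.530 V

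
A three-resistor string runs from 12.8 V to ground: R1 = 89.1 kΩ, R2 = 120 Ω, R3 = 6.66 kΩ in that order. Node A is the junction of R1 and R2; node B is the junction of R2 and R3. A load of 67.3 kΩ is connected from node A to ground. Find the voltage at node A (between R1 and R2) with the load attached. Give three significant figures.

Below node A the series string R2+R3 = 6780 Ω sits in parallel with the 67300 Ω load: 6159 Ω.
V_A = 12.8 × 6159/(89100 + 6159) = 0.828 V.

V ≈ 0.828 V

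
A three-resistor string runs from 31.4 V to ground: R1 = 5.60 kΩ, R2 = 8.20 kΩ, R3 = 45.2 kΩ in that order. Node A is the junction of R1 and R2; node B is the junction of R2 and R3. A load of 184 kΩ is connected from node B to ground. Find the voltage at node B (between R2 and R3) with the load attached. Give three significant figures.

V ≈ 22.7 V

At node B, R3 is in parallel with the load: R3‖R_L = 36.29 kΩ.
Below node A the resistance is R2 + (R3‖R_L) = 44.49 kΩ, so V_A = 31.4 × 44.49/50.09 = 27.89 V.
Then V_B = V_A × (R3‖R_L)/(R2 + R3‖R_L) = 27.89 × 36.29/44.49 = 22.7 V.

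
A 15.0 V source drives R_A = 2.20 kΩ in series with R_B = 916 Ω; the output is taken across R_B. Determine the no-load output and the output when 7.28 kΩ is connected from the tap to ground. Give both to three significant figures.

Open-circuit: V = 15.0 × 916/(2200 + 916) = 4.41 V.
With the load, R_B becomes R_B‖R_L = 813.6 Ω, so V = 15.0 × 813.6/3014 = 4.05 V.

Unloaded: 4.41 V; loaded: 4.05 V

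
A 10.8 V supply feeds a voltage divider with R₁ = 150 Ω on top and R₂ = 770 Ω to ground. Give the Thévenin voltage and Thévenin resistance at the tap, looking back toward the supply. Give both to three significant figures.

V_th = 9.04 V, R_th = 126 Ω

V_th is the open-circuit tap voltage: 10.8 × 770/(150 + 770) = 9.04 V.
With the supply zeroed, R₁ and R₂ appear in parallel from the tap: R_th = R₁‖R₂ = (150 × 770)/920.0 = 126 Ω.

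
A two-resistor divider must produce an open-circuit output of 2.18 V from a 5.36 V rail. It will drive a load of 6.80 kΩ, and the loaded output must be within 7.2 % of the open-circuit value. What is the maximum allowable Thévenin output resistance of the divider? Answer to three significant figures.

R_th ≤ 528 Ω

Loading drop = R_th/(R_th + R_L) ≤ 0.0720, so R_th ≤ R_L · ε/(1−ε) = 6.80 kΩ × 0.0720/0.9280 = 528 Ω.
(Any R1, R2 with R2/(R1+R2) = 0.407 and R1‖R2 ≤ 528 Ω will meet the spec.)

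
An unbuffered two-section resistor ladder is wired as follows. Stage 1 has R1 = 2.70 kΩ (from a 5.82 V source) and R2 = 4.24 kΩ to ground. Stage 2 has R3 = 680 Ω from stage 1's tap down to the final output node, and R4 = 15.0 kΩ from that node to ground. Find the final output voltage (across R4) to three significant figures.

V_out ≈ 3.08 V

Stage 2 presents R3+R4 = 15680 Ω as a load on stage 1's tap.
Stage 1's lower leg becomes R2‖(R3+R4) = 3338 Ω, so V_mid = 5.82 × 3338/6038 = 3.217 V.
Stage 2 is itself unloaded: V_out = V_mid × R4/(R3+R4) = 3.217 × 15000/15680 = 3.08 V.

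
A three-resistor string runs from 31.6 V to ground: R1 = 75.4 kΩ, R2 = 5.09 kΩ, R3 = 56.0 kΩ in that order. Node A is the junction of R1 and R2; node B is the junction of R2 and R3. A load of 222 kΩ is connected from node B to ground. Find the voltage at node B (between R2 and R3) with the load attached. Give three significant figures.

V ≈ 11.3 V

At node B, R3 is in parallel with the load: R3‖R_L = 44.72 kΩ.
Below node A the resistance is R2 + (R3‖R_L) = 49.81 kΩ, so V_A = 31.6 × 49.81/125.2 = 12.57 V.
Then V_B = V_A × (R3‖R_L)/(R2 + R3‖R_L) = 12.57 × 44.72/49.81 = 11.3 V.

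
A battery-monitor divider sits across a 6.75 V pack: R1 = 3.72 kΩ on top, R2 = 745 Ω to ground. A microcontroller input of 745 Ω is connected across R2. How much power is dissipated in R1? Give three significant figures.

Total resistance from the source is R1 + (R2‖R_L) = 4092 Ω, so I = 6.75/4092 Ω = 1.649 mA.
P = I²·R1 = (1.649 mA)² × 3.72 kΩ = 10.1 mW.

P ≈ 10.1 mW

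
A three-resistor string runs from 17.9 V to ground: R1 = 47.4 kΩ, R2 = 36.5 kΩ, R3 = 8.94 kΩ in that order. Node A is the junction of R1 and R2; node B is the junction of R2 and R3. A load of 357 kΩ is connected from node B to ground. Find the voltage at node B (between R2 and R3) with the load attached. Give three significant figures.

At node B, R3 is in parallel with the load: R3‖R_L = 8.722 kΩ.
Below node A the resistance is R2 + (R3‖R_L) = 45.22 kΩ, so V_A = 17.9 × 45.22/92.62 = 8.740 V.
Then V_B = V_A × (R3‖R_L)/(R2 + R3‖R_L) = 8.740 × 8.722/45.22 = 1.69 V.

V ≈ 1.69 V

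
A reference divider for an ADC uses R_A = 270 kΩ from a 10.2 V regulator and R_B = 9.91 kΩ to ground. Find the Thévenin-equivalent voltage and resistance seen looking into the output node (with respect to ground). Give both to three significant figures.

V_th is the open-circuit tap voltage: 10.2 × 9.91/(270 + 9.91) = 0.361 V.
With the supply zeroed, R_A and R_B appear in parallel from the tap: R_th = R_A‖R_B = (270 × 9.91)/279.9 = 9.56 kΩ.

V_th = 0.361 V, R_th = 9.56 kΩ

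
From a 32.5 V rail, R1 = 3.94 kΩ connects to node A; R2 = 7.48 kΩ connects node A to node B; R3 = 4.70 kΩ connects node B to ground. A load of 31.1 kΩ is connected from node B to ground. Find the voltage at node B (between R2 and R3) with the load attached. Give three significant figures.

V ≈ 8.56 V

At node B, R3 is in parallel with the load: R3‖R_L = 4.083 kΩ.
Below node A the resistance is R2 + (R3‖R_L) = 11.56 kΩ, so V_A = 32.5 × 11.56/15.50 = 24.24 V.
Then V_B = V_A × (R3‖R_L)/(R2 + R3‖R_L) = 24.24 × 4.083/11.56 = 8.56 V.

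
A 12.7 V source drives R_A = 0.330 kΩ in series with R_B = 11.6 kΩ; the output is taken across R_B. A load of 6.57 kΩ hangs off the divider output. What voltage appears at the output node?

V_out ≈ 11.8 V

The load sits in parallel with R_B: R_B‖R_L = (11600 × 6570) / (11600 + 6570) = 4194 Ω.
V_out = 12.7 × 4194 / (330 + 4194) = 12.7 × 4194/4524 = 11.8 V.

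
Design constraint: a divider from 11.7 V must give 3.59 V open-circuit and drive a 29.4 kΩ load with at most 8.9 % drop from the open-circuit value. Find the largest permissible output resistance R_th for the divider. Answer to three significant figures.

R_th ≤ 2.87 kΩ

Loading drop = R_th/(R_th + R_L) ≤ 0.0890, so R_th ≤ R_L · ε/(1−ε) = 29.4 kΩ × 0.0890/0.9110 = 2.87 kΩ.
(Any R1, R2 with R2/(R1+R2) = 0.307 and R1‖R2 ≤ 2.87 kΩ will meet the spec.)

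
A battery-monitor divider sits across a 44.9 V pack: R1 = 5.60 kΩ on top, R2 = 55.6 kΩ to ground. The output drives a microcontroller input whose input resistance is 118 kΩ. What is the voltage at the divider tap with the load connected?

V_out ≈ 39.1 V

The load sits in parallel with R2: R2‖R_L = (55.6 × 118) / (55.6 + 118) = 37.79 kΩ.
V_out = 44.9 × 37.79 / (5.60 + 37.79) = 44.9 × 37.79/43.39 = 39.1 V.
(Unloaded it would have been 40.8 V.)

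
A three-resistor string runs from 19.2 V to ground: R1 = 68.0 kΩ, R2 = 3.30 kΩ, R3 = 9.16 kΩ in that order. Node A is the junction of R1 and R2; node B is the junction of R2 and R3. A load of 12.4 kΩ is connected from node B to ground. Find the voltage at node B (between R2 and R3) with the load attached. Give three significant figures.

At node B, R3 is in parallel with the load: R3‖R_L = 5.268 kΩ.
Below node A the resistance is R2 + (R3‖R_L) = 8.568 kΩ, so V_A = 19.2 × 8.568/76.57 = 2.149 V.
Then V_B = V_A × (R3‖R_L)/(R2 + R3‖R_L) = 2.149 × 5.268/8.568 = 1.32 V.

V ≈ 1.32 V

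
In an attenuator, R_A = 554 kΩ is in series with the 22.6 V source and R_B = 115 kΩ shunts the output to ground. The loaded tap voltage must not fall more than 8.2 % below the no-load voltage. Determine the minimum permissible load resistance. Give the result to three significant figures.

R_L(min) ≈ 1.07 MΩ

Output resistance R_th = R_A‖R_B = (554 × 115)/669.0 = 95.23 kΩ.
The fractional drop is R_th/(R_th + R_L); requiring this ≤ 0.0820 gives R_L ≥ R_th(1/0.0820 − 1) = 95.23 × 11.20 = 1.07 MΩ.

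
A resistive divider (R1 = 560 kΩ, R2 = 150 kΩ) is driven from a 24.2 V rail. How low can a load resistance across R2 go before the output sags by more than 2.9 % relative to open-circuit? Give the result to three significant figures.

R_L(min) ≈ 3.96 MΩ

Output resistance R_th = R1‖R2 = (560 × 150)/710.0 = 118.3 kΩ.
The fractional drop is R_th/(R_th + R_L); requiring this ≤ 0.0290 gives R_L ≥ R_th(1/0.0290 − 1) = 118.3 × 33.48 = 3.96 MΩ.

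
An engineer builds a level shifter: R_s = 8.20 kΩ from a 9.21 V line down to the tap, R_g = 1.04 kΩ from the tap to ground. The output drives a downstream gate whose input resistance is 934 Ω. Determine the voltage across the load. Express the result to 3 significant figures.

The load sits in parallel with R_g: R_g‖R_L = (1040 × 934) / (1040 + 934) = 492.1 Ω.
V_out = 9.21 × 492.1 / (8200 + 492.1) = 9.21 × 492.1/8692 = 0.521 V.
(Unloaded it would have been 1.04 V.)

V_out ≈ 0.521 V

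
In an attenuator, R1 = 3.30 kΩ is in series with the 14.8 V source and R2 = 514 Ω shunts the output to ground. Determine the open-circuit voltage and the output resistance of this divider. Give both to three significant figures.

V_th is the open-circuit tap voltage: 14.8 × 514/(3300 + 514) = 1.99 V.
With the supply zeroed, R1 and R2 appear in parallel from the tap: R_th = R1‖R2 = (3300 × 514)/3814 = 445 Ω.

V_th = 1.99 V, R_th = 445 Ω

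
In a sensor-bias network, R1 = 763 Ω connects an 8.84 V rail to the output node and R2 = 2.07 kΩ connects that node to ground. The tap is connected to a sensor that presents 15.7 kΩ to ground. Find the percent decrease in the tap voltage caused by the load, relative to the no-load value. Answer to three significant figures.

The divider's output (Thévenin) resistance is R1‖R2 = 557.5 Ω.
Fractional drop under load = R_th/(R_th + R_L) = 557.5 / (557.5 + 15700) = 0.03429.
So the output falls by 3.43 %.

3.43 %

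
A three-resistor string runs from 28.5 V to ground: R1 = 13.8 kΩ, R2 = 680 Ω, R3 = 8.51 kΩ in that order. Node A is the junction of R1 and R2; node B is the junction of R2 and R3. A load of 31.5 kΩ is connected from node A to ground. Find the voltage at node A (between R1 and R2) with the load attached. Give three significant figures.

V ≈ 9.69 V

Below node A the series string R2+R3 = 9190 Ω sits in parallel with the 31500 Ω load: 7114 Ω.
V_A = 28.5 × 7114/(13800 + 7114) = 9.69 V.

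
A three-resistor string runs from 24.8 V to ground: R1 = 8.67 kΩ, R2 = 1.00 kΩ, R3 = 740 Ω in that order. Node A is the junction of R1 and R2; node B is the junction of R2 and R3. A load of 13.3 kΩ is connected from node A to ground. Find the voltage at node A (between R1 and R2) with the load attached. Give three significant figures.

V ≈ 3.74 V

Below node A the series string R2+R3 = 1740 Ω sits in parallel with the 13300 Ω load: 1539 Ω.
V_A = 24.8 × 1539/(8670 + 1539) = 3.74 V.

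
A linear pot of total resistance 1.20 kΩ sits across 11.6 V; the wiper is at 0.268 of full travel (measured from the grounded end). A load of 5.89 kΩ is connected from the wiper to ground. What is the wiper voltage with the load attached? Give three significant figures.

V ≈ 2.99 V

The wiper splits the pot into (1−α)R = 878.4 Ω above and αR = 321.6 Ω below.
Lower section ‖ load = 304.9 Ω.
V_wiper = 11.6 × 304.9/(878.4 + 304.9) = 2.99 V.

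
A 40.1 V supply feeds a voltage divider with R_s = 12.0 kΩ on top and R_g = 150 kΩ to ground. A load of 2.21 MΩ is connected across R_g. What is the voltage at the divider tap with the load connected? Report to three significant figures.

The load sits in parallel with R_g: R_g‖R_L = (150 × 2210) / (150 + 2210) = 140.5 kΩ.
V_out = 40.1 × 140.5 / (12.0 + 140.5) = 40.1 × 140.5/152.5 = 36.9 V.

V_out ≈ 36.9 V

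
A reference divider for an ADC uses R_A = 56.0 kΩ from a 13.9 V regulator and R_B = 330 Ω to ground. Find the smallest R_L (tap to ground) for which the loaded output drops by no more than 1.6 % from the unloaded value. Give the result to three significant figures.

Output resistance R_th = R_A‖R_B = (56000 × 330)/56330 = 328.1 Ω.
The fractional drop is R_th/(R_th + R_L); requiring this ≤ 0.0160 gives R_L ≥ R_th(1/0.0160 − 1) = 328.1 × 61.50 = 20.2 kΩ.

R_L(min) ≈ 20.2 kΩ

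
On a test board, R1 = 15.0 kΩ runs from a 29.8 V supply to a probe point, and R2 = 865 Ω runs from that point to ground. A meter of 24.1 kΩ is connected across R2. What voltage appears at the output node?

The load sits in parallel with R2: R2‖R_L = (865 × 24100) / (865 + 24100) = 835.0 Ω.
V_out = 29.8 × 835.0 / (15000 + 835.0) = 29.8 × 835.0/15840 = 1.57 V.

V_out ≈ 1.57 V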